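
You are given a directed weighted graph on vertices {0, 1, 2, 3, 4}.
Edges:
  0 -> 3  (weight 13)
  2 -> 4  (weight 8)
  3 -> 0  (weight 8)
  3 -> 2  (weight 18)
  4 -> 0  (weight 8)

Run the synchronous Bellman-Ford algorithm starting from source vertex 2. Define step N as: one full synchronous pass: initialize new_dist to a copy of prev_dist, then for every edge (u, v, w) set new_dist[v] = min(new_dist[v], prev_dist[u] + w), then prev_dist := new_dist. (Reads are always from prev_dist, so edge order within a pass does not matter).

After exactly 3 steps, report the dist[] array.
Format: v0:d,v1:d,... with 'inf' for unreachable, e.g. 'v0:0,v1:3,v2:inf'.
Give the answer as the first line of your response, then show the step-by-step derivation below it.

v0:16,v1:inf,v2:0,v3:29,v4:8

step 1: dist = v0:inf,v1:inf,v2:0,v3:inf,v4:8
step 2: dist = v0:16,v1:inf,v2:0,v3:inf,v4:8
step 3: dist = v0:16,v1:inf,v2:0,v3:29,v4:8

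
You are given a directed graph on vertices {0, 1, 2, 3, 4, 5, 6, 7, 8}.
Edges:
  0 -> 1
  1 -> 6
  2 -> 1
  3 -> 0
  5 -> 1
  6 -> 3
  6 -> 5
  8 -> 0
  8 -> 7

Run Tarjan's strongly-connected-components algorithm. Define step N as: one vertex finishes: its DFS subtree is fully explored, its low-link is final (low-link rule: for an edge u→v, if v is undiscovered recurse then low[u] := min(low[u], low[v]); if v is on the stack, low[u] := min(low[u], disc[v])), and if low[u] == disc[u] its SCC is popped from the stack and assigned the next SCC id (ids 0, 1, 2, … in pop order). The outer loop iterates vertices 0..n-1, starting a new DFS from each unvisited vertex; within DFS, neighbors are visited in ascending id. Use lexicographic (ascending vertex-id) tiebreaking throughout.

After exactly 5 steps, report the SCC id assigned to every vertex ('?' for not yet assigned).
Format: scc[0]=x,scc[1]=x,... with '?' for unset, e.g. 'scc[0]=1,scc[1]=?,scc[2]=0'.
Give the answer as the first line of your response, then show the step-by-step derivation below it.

scc[0]=0,scc[1]=0,scc[2]=?,scc[3]=0,scc[4]=?,scc[5]=0,scc[6]=0,scc[7]=?,scc[8]=?

step 1: low=(low[0]=0,low[1]=1,low[2]=?,low[3]=0,low[4]=?,low[5]=?,low[6]=2,low[7]=?,low[8]=?); scc=(scc[0]=?,scc[1]=?,scc[2]=?,scc[3]=?,scc[4]=?,scc[5]=?,scc[6]=?,scc[7]=?,scc[8]=?)
step 2: low=(low[0]=0,low[1]=1,low[2]=?,low[3]=0,low[4]=?,low[5]=1,low[6]=0,low[7]=?,low[8]=?); scc=(scc[0]=?,scc[1]=?,scc[2]=?,scc[3]=?,scc[4]=?,scc[5]=?,scc[6]=?,scc[7]=?,scc[8]=?)
step 3: low=(low[0]=0,low[1]=1,low[2]=?,low[3]=0,low[4]=?,low[5]=1,low[6]=0,low[7]=?,low[8]=?); scc=(scc[0]=?,scc[1]=?,scc[2]=?,scc[3]=?,scc[4]=?,scc[5]=?,scc[6]=?,scc[7]=?,scc[8]=?)
step 4: low=(low[0]=0,low[1]=0,low[2]=?,low[3]=0,low[4]=?,low[5]=1,low[6]=0,low[7]=?,low[8]=?); scc=(scc[0]=?,scc[1]=?,scc[2]=?,scc[3]=?,scc[4]=?,scc[5]=?,scc[6]=?,scc[7]=?,scc[8]=?)
step 5: low=(low[0]=0,low[1]=0,low[2]=?,low[3]=0,low[4]=?,low[5]=1,low[6]=0,low[7]=?,low[8]=?); scc=(scc[0]=0,scc[1]=0,scc[2]=?,scc[3]=0,scc[4]=?,scc[5]=0,scc[6]=0,scc[7]=?,scc[8]=?)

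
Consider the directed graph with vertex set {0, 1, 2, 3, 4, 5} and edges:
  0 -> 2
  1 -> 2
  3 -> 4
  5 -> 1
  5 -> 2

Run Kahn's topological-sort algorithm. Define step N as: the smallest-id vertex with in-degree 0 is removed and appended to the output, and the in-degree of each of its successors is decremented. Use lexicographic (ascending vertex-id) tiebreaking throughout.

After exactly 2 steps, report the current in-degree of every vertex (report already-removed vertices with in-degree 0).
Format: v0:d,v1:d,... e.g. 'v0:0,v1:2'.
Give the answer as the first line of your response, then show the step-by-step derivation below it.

v0:0,v1:1,v2:2,v3:0,v4:0,v5:0

step 1: output 0; order=[0]; indeg=(0,1,2,0,1,0)
step 2: output 3; order=[0,3]; indeg=(0,1,2,0,0,0)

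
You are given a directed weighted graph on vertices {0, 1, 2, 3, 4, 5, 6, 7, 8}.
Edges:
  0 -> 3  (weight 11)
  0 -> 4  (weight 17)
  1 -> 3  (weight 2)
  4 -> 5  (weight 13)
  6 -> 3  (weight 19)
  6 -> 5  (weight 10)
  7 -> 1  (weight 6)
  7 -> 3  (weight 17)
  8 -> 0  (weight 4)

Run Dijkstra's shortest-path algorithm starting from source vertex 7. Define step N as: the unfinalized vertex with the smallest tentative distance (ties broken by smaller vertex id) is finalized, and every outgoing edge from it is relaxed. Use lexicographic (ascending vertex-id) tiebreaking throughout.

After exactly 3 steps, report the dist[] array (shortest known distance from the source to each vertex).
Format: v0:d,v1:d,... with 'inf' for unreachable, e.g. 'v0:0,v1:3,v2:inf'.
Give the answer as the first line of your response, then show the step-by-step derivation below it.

v0:inf,v1:6,v2:inf,v3:8,v4:inf,v5:inf,v6:inf,v7:0,v8:inf

step 1: dist = v0:inf,v1:6,v2:inf,v3:17,v4:inf,v5:inf,v6:inf,v7:0,v8:inf
step 2: dist = v0:inf,v1:6,v2:inf,v3:8,v4:inf,v5:inf,v6:inf,v7:0,v8:inf
step 3: dist = v0:inf,v1:6,v2:inf,v3:8,v4:inf,v5:inf,v6:inf,v7:0,v8:inf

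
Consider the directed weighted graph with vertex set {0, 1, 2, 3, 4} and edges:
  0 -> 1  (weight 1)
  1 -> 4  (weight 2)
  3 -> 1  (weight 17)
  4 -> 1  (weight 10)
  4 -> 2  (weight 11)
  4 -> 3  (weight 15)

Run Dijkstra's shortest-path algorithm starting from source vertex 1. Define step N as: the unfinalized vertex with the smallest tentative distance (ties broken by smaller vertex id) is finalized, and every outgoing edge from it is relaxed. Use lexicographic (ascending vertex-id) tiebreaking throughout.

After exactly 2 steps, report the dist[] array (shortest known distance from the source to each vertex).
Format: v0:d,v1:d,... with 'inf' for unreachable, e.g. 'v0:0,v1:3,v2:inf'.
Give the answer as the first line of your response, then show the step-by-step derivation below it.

v0:inf,v1:0,v2:13,v3:17,v4:2

step 1: dist = v0:inf,v1:0,v2:inf,v3:inf,v4:2
step 2: dist = v0:inf,v1:0,v2:13,v3:17,v4:2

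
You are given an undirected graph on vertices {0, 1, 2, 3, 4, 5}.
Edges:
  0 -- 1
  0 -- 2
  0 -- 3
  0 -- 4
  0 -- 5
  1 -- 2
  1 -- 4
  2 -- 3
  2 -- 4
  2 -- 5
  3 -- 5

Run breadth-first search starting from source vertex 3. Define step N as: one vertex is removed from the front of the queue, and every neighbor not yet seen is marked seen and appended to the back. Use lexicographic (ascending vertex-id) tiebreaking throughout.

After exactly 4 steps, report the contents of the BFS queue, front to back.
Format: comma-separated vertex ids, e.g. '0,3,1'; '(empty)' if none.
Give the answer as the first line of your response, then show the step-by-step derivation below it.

1,4

step 1: dequeue 3; queue=[0,2,5]; order=3
step 2: dequeue 0; queue=[2,5,1,4]; order=3,0
step 3: dequeue 2; queue=[5,1,4]; order=3,0,2
step 4: dequeue 5; queue=[1,4]; order=3,0,2,5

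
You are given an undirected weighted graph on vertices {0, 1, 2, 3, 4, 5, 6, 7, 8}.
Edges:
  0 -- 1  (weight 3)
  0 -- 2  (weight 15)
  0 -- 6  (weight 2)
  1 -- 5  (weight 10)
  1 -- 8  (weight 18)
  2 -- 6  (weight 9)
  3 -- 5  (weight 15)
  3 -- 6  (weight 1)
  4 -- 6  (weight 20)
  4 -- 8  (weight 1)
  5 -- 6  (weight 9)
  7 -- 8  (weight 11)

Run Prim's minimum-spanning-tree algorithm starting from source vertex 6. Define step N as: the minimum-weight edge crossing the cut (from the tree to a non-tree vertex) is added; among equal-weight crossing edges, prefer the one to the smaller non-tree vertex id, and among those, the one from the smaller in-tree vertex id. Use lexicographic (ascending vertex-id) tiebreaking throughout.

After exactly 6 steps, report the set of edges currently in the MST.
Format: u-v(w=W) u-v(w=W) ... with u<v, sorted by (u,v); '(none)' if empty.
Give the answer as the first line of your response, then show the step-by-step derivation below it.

0-1(w=3) 0-6(w=2) 1-8(w=18) 2-6(w=9) 3-6(w=1) 5-6(w=9)

step 1: add edge 3-6 (w=1); MST = {3-6(w=1)}
step 2: add edge 0-6 (w=2); MST = {0-6(w=2) 3-6(w=1)}
step 3: add edge 0-1 (w=3); MST = {0-1(w=3) 0-6(w=2) 3-6(w=1)}
step 4: add edge 2-6 (w=9); MST = {0-1(w=3) 0-6(w=2) 2-6(w=9) 3-6(w=1)}
step 5: add edge 5-6 (w=9); MST = {0-1(w=3) 0-6(w=2) 2-6(w=9) 3-6(w=1) 5-6(w=9)}
step 6: add edge 1-8 (w=18); MST = {0-1(w=3) 0-6(w=2) 1-8(w=18) 2-6(w=9) 3-6(w=1) 5-6(w=9)}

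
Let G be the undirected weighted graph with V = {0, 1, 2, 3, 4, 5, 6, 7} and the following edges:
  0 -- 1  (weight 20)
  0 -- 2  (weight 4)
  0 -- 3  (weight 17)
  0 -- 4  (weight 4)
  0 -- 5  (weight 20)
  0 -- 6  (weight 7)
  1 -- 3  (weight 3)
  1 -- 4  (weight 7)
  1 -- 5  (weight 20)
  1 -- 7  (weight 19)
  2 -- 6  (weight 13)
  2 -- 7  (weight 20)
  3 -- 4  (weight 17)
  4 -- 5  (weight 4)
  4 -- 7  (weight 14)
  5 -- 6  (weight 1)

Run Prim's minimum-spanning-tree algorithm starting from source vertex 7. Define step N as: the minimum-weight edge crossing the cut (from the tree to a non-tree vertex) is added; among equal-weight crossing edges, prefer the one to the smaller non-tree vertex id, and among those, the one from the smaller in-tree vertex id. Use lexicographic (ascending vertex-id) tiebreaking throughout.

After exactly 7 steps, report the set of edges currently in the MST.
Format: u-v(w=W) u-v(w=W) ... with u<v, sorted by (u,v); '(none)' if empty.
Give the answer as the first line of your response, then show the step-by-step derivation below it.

0-2(w=4) 0-4(w=4) 1-3(w=3) 1-4(w=7) 4-5(w=4) 4-7(w=14) 5-6(w=1)

step 1: add edge 4-7 (w=14); MST = {4-7(w=14)}
step 2: add edge 0-4 (w=4); MST = {0-4(w=4) 4-7(w=14)}
step 3: add edge 0-2 (w=4); MST = {0-2(w=4) 0-4(w=4) 4-7(w=14)}
step 4: add edge 4-5 (w=4); MST = {0-2(w=4) 0-4(w=4) 4-5(w=4) 4-7(w=14)}
step 5: add edge 5-6 (w=1); MST = {0-2(w=4) 0-4(w=4) 4-5(w=4) 4-7(w=14) 5-6(w=1)}
step 6: add edge 1-4 (w=7); MST = {0-2(w=4) 0-4(w=4) 1-4(w=7) 4-5(w=4) 4-7(w=14) 5-6(w=1)}
step 7: add edge 1-3 (w=3); MST = {0-2(w=4) 0-4(w=4) 1-3(w=3) 1-4(w=7) 4-5(w=4) 4-7(w=14) 5-6(w=1)}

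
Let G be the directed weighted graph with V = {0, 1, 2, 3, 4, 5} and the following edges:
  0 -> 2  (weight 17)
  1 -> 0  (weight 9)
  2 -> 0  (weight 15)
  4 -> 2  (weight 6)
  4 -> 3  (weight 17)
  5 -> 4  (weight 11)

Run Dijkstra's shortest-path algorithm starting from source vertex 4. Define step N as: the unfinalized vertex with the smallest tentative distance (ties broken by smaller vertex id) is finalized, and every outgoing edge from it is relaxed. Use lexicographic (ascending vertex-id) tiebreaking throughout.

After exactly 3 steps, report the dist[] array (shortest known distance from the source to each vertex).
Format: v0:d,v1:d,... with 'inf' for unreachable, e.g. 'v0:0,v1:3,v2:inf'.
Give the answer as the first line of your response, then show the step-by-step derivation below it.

v0:21,v1:inf,v2:6,v3:17,v4:0,v5:inf

step 1: dist = v0:inf,v1:inf,v2:6,v3:17,v4:0,v5:inf
step 2: dist = v0:21,v1:inf,v2:6,v3:17,v4:0,v5:inf
step 3: dist = v0:21,v1:inf,v2:6,v3:17,v4:0,v5:inf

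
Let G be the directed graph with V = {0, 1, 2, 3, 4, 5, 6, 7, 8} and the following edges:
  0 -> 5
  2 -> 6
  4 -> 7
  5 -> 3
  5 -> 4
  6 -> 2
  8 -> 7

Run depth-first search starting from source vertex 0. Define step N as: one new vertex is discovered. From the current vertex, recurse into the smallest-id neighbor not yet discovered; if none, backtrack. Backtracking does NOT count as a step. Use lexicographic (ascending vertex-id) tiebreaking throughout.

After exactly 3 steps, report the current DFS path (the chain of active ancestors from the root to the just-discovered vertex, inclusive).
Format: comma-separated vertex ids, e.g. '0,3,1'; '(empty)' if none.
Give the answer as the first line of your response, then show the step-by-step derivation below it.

0,5,3

step 1: discover 0; path=0; order=0
step 2: discover 5; path=0>5; order=0,5
step 3: discover 3; path=0>5>3; order=0,5,3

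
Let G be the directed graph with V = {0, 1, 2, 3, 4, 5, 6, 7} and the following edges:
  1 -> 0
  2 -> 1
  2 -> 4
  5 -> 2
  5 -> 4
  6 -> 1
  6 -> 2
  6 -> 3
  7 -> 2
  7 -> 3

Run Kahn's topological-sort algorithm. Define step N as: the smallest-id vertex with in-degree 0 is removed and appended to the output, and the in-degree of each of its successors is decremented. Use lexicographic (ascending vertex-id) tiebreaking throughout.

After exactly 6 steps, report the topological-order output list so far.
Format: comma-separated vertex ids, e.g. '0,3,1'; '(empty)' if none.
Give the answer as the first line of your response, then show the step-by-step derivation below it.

5,6,7,2,1,0

step 1: output 5; order=[5]; indeg=(1,2,2,2,1,0,0,0)
step 2: output 6; order=[5,6]; indeg=(1,1,1,1,1,0,0,0)
step 3: output 7; order=[5,6,7]; indeg=(1,1,0,0,1,0,0,0)
step 4: output 2; order=[5,6,7,2]; indeg=(1,0,0,0,0,0,0,0)
step 5: output 1; order=[5,6,7,2,1]; indeg=(0,0,0,0,0,0,0,0)
step 6: output 0; order=[5,6,7,2,1,0]; indeg=(0,0,0,0,0,0,0,0)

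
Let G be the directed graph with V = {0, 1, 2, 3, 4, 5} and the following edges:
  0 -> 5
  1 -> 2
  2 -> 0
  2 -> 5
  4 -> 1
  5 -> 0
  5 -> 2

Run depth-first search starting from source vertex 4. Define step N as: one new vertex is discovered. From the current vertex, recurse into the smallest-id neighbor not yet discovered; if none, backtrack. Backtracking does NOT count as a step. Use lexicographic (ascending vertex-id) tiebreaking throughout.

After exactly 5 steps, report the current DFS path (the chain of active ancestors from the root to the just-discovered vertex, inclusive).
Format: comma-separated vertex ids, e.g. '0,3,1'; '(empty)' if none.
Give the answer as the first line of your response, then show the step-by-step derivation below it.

4,1,2,0,5

step 1: discover 4; path=4; order=4
step 2: discover 1; path=4>1; order=4,1
step 3: discover 2; path=4>1>2; order=4,1,2
step 4: discover 0; path=4>1>2>0; order=4,1,2,0
step 5: discover 5; path=4>1>2>0>5; order=4,1,2,0,5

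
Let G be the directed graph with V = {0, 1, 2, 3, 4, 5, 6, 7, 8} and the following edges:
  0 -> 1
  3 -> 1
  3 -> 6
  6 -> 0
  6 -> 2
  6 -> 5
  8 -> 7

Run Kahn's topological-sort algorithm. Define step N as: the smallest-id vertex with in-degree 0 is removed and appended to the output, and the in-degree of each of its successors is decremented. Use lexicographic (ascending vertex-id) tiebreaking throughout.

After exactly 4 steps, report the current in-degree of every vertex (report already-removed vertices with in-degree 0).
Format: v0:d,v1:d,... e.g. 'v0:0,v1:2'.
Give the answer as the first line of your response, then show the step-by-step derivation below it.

v0:0,v1:0,v2:0,v3:0,v4:0,v5:0,v6:0,v7:1,v8:0

step 1: output 3; order=[3]; indeg=(1,1,1,0,0,1,0,1,0)
step 2: output 4; order=[3,4]; indeg=(1,1,1,0,0,1,0,1,0)
step 3: output 6; order=[3,4,6]; indeg=(0,1,0,0,0,0,0,1,0)
step 4: output 0; order=[3,4,6,0]; indeg=(0,0,0,0,0,0,0,1,0)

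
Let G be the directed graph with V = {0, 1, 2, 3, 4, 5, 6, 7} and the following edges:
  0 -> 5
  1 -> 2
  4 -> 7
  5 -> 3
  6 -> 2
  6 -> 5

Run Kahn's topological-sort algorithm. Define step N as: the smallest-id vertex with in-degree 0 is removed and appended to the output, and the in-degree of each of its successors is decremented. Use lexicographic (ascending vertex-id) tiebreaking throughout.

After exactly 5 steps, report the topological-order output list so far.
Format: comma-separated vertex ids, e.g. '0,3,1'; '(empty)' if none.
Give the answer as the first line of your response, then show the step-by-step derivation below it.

0,1,4,6,2

step 1: output 0; order=[0]; indeg=(0,0,2,1,0,1,0,1)
step 2: output 1; order=[0,1]; indeg=(0,0,1,1,0,1,0,1)
step 3: output 4; order=[0,1,4]; indeg=(0,0,1,1,0,1,0,0)
step 4: output 6; order=[0,1,4,6]; indeg=(0,0,0,1,0,0,0,0)
step 5: output 2; order=[0,1,4,6,2]; indeg=(0,0,0,1,0,0,0,0)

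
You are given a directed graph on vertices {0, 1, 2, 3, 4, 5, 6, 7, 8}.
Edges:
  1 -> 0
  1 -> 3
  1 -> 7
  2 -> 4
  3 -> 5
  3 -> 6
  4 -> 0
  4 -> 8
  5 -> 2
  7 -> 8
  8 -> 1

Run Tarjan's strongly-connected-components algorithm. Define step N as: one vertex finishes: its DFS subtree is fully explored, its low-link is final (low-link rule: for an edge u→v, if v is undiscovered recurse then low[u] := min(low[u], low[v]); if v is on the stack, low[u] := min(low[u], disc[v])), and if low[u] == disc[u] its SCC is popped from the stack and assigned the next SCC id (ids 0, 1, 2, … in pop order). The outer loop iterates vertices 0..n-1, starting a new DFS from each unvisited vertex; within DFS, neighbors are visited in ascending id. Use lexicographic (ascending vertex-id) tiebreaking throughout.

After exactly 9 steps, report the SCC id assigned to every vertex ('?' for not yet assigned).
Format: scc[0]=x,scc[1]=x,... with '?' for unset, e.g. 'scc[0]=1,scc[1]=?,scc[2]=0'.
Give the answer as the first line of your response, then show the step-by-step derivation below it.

scc[0]=0,scc[1]=2,scc[2]=2,scc[3]=2,scc[4]=2,scc[5]=2,scc[6]=1,scc[7]=2,scc[8]=2

step 1: low=(low[0]=0,low[1]=?,low[2]=?,low[3]=?,low[4]=?,low[5]=?,low[6]=?,low[7]=?,low[8]=?); scc=(scc[0]=0,scc[1]=?,scc[2]=?,scc[3]=?,scc[4]=?,scc[5]=?,scc[6]=?,scc[7]=?,scc[8]=?)
step 2: low=(low[0]=0,low[1]=1,low[2]=4,low[3]=2,low[4]=5,low[5]=3,low[6]=?,low[7]=?,low[8]=1); scc=(scc[0]=0,scc[1]=?,scc[2]=?,scc[3]=?,scc[4]=?,scc[5]=?,scc[6]=?,scc[7]=?,scc[8]=?)
step 3: low=(low[0]=0,low[1]=1,low[2]=4,low[3]=2,low[4]=1,low[5]=3,low[6]=?,low[7]=?,low[8]=1); scc=(scc[0]=0,scc[1]=?,scc[2]=?,scc[3]=?,scc[4]=?,scc[5]=?,scc[6]=?,scc[7]=?,scc[8]=?)
step 4: low=(low[0]=0,low[1]=1,low[2]=1,low[3]=2,low[4]=1,low[5]=3,low[6]=?,low[7]=?,low[8]=1); scc=(scc[0]=0,scc[1]=?,scc[2]=?,scc[3]=?,scc[4]=?,scc[5]=?,scc[6]=?,scc[7]=?,scc[8]=?)
step 5: low=(low[0]=0,low[1]=1,low[2]=1,low[3]=2,low[4]=1,low[5]=1,low[6]=?,low[7]=?,low[8]=1); scc=(scc[0]=0,scc[1]=?,scc[2]=?,scc[3]=?,scc[4]=?,scc[5]=?,scc[6]=?,scc[7]=?,scc[8]=?)
step 6: low=(low[0]=0,low[1]=1,low[2]=1,low[3]=1,low[4]=1,low[5]=1,low[6]=7,low[7]=?,low[8]=1); scc=(scc[0]=0,scc[1]=?,scc[2]=?,scc[3]=?,scc[4]=?,scc[5]=?,scc[6]=1,scc[7]=?,scc[8]=?)
step 7: low=(low[0]=0,low[1]=1,low[2]=1,low[3]=1,low[4]=1,low[5]=1,low[6]=7,low[7]=?,low[8]=1); scc=(scc[0]=0,scc[1]=?,scc[2]=?,scc[3]=?,scc[4]=?,scc[5]=?,scc[6]=1,scc[7]=?,scc[8]=?)
step 8: low=(low[0]=0,low[1]=1,low[2]=1,low[3]=1,low[4]=1,low[5]=1,low[6]=7,low[7]=6,low[8]=1); scc=(scc[0]=0,scc[1]=?,scc[2]=?,scc[3]=?,scc[4]=?,scc[5]=?,scc[6]=1,scc[7]=?,scc[8]=?)
step 9: low=(low[0]=0,low[1]=1,low[2]=1,low[3]=1,low[4]=1,low[5]=1,low[6]=7,low[7]=6,low[8]=1); scc=(scc[0]=0,scc[1]=2,scc[2]=2,scc[3]=2,scc[4]=2,scc[5]=2,scc[6]=1,scc[7]=2,scc[8]=2)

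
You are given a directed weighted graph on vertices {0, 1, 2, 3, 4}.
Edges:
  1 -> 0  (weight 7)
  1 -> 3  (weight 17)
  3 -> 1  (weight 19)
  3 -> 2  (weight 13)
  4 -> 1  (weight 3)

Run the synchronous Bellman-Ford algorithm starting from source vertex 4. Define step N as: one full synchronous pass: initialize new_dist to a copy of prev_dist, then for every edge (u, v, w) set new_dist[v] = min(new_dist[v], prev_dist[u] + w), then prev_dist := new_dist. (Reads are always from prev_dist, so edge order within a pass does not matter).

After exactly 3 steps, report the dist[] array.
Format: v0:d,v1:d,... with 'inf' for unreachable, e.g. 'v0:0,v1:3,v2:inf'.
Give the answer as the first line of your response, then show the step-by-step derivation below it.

v0:10,v1:3,v2:33,v3:20,v4:0

step 1: dist = v0:inf,v1:3,v2:inf,v3:inf,v4:0
step 2: dist = v0:10,v1:3,v2:inf,v3:20,v4:0
step 3: dist = v0:10,v1:3,v2:33,v3:20,v4:0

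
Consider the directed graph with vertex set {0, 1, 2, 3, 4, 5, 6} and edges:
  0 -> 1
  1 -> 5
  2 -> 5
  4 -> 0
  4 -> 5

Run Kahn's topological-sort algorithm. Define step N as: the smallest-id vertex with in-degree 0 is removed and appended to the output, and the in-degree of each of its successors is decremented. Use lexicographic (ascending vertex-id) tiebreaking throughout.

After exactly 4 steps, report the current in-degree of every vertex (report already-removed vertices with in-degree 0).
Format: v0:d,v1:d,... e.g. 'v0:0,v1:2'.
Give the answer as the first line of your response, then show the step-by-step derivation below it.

v0:0,v1:0,v2:0,v3:0,v4:0,v5:1,v6:0

step 1: output 2; order=[2]; indeg=(1,1,0,0,0,2,0)
step 2: output 3; order=[2,3]; indeg=(1,1,0,0,0,2,0)
step 3: output 4; order=[2,3,4]; indeg=(0,1,0,0,0,1,0)
step 4: output 0; order=[2,3,4,0]; indeg=(0,0,0,0,0,1,0)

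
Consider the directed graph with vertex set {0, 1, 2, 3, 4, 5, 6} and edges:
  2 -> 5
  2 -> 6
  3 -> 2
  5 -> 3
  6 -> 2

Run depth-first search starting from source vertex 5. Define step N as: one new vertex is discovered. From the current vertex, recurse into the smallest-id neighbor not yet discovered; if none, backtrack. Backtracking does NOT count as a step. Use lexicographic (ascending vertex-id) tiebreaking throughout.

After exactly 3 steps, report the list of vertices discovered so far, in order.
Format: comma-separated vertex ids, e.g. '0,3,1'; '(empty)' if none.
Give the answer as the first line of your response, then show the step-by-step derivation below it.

5,3,2

step 1: discover 5; path=5; order=5
step 2: discover 3; path=5>3; order=5,3
step 3: discover 2; path=5>3>2; order=5,3,2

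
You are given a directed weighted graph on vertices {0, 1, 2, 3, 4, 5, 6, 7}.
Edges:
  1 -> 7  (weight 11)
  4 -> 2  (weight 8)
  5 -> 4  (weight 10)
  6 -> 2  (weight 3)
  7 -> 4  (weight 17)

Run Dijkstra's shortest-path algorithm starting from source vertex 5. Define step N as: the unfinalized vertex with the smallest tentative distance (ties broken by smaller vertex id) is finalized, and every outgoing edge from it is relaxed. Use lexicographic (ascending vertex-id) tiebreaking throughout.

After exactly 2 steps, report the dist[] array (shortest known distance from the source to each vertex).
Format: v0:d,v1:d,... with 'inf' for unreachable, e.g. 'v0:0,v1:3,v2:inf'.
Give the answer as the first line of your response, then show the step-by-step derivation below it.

v0:inf,v1:inf,v2:18,v3:inf,v4:10,v5:0,v6:inf,v7:inf

step 1: dist = v0:inf,v1:inf,v2:inf,v3:inf,v4:10,v5:0,v6:inf,v7:inf
step 2: dist = v0:inf,v1:inf,v2:18,v3:inf,v4:10,v5:0,v6:inf,v7:inf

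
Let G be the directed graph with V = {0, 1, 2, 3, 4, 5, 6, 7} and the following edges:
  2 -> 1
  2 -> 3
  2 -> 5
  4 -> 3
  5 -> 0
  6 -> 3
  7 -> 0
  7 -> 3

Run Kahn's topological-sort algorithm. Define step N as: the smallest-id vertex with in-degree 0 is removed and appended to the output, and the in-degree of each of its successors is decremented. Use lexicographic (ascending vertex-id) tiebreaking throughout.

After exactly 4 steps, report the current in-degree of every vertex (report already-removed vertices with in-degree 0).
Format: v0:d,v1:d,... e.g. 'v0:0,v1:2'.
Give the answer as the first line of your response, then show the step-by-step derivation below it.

v0:1,v1:0,v2:0,v3:2,v4:0,v5:0,v6:0,v7:0

step 1: output 2; order=[2]; indeg=(2,0,0,3,0,0,0,0)
step 2: output 1; order=[2,1]; indeg=(2,0,0,3,0,0,0,0)
step 3: output 4; order=[2,1,4]; indeg=(2,0,0,2,0,0,0,0)
step 4: output 5; order=[2,1,4,5]; indeg=(1,0,0,2,0,0,0,0)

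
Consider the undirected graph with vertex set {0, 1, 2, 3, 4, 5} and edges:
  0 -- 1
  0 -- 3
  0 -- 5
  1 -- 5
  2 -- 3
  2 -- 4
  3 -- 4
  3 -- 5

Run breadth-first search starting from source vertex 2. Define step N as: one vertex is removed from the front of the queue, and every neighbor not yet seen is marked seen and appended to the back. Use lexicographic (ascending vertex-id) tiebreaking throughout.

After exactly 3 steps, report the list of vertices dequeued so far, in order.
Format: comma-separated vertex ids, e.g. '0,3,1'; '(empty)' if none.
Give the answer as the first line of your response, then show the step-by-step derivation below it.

2,3,4

step 1: dequeue 2; queue=[3,4]; order=2
step 2: dequeue 3; queue=[4,0,5]; order=2,3
step 3: dequeue 4; queue=[0,5]; order=2,3,4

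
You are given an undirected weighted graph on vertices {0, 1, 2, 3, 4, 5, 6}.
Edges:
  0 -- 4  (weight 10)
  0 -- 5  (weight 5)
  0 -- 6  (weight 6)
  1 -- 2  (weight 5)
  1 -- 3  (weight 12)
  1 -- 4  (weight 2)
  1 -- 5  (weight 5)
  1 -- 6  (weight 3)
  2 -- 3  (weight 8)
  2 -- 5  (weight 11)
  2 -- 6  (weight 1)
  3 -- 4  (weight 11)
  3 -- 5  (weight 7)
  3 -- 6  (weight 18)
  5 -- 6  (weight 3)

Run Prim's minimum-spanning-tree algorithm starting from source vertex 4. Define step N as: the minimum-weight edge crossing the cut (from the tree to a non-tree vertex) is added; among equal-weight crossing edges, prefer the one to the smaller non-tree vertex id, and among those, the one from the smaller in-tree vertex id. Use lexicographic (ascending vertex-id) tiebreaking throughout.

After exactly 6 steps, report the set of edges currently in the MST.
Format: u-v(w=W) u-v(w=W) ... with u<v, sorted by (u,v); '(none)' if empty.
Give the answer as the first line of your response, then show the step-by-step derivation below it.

0-5(w=5) 1-4(w=2) 1-6(w=3) 2-6(w=1) 3-5(w=7) 5-6(w=3)

step 1: add edge 1-4 (w=2); MST = {1-4(w=2)}
step 2: add edge 1-6 (w=3); MST = {1-4(w=2) 1-6(w=3)}
step 3: add edge 2-6 (w=1); MST = {1-4(w=2) 1-6(w=3) 2-6(w=1)}
step 4: add edge 5-6 (w=3); MST = {1-4(w=2) 1-6(w=3) 2-6(w=1) 5-6(w=3)}
step 5: add edge 0-5 (w=5); MST = {0-5(w=5) 1-4(w=2) 1-6(w=3) 2-6(w=1) 5-6(w=3)}
step 6: add edge 3-5 (w=7); MST = {0-5(w=5) 1-4(w=2) 1-6(w=3) 2-6(w=1) 3-5(w=7) 5-6(w=3)}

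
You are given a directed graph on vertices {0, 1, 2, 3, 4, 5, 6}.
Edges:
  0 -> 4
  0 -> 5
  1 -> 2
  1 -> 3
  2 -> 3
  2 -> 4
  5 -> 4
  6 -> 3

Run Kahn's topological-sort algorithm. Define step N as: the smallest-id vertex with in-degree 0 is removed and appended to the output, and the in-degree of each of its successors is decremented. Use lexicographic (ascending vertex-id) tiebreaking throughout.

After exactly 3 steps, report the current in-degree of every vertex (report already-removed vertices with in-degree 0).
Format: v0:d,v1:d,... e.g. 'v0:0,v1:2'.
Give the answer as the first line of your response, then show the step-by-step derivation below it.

v0:0,v1:0,v2:0,v3:1,v4:1,v5:0,v6:0

step 1: output 0; order=[0]; indeg=(0,0,1,3,2,0,0)
step 2: output 1; order=[0,1]; indeg=(0,0,0,2,2,0,0)
step 3: output 2; order=[0,1,2]; indeg=(0,0,0,1,1,0,0)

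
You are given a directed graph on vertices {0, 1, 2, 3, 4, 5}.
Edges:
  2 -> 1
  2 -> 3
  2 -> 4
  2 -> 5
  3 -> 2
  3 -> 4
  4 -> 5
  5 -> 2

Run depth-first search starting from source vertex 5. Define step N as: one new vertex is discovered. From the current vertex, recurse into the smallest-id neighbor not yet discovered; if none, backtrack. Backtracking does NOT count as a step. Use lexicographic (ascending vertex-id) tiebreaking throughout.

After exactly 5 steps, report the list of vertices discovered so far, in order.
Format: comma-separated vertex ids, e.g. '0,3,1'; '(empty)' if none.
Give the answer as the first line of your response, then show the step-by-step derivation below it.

5,2,1,3,4

step 1: discover 5; path=5; order=5
step 2: discover 2; path=5>2; order=5,2
step 3: discover 1; path=5>2>1; order=5,2,1
step 4: discover 3; path=5>2>3; order=5,2,1,3
step 5: discover 4; path=5>2>3>4; order=5,2,1,3,4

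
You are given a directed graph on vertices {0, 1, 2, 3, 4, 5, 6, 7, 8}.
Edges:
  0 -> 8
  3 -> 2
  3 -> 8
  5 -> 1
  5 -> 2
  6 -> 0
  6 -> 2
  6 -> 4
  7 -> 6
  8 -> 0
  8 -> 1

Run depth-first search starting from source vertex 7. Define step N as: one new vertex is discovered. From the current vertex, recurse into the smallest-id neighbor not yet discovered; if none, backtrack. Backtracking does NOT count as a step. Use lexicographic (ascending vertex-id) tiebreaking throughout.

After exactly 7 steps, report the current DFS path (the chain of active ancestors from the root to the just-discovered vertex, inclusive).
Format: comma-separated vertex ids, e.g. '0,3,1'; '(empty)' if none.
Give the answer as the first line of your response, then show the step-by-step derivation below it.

7,6,4

step 1: discover 7; path=7; order=7
step 2: discover 6; path=7>6; order=7,6
step 3: discover 0; path=7>6>0; order=7,6,0
step 4: discover 8; path=7>6>0>8; order=7,6,0,8
step 5: discover 1; path=7>6>0>8>1; order=7,6,0,8,1
step 6: discover 2; path=7>6>2; order=7,6,0,8,1,2
step 7: discover 4; path=7>6>4; order=7,6,0,8,1,2,4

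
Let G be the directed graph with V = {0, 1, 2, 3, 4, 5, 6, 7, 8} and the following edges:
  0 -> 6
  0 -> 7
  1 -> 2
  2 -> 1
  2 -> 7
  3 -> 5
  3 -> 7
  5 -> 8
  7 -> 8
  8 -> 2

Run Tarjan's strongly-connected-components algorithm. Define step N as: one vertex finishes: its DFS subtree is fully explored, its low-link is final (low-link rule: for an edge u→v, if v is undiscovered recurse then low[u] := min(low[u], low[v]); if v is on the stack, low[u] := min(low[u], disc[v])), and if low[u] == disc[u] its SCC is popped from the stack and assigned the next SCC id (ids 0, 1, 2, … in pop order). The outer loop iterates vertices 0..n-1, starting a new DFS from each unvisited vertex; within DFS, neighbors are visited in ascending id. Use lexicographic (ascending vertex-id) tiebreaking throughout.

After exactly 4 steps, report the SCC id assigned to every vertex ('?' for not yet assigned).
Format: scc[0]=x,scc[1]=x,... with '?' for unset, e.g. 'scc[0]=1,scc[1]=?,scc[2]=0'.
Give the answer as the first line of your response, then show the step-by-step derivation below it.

scc[0]=?,scc[1]=?,scc[2]=?,scc[3]=?,scc[4]=?,scc[5]=?,scc[6]=0,scc[7]=?,scc[8]=?

step 1: low=(low[0]=0,low[1]=?,low[2]=?,low[3]=?,low[4]=?,low[5]=?,low[6]=1,low[7]=?,low[8]=?); scc=(scc[0]=?,scc[1]=?,scc[2]=?,scc[3]=?,scc[4]=?,scc[5]=?,scc[6]=0,scc[7]=?,scc[8]=?)
step 2: low=(low[0]=0,low[1]=4,low[2]=4,low[3]=?,low[4]=?,low[5]=?,low[6]=1,low[7]=2,low[8]=3); scc=(scc[0]=?,scc[1]=?,scc[2]=?,scc[3]=?,scc[4]=?,scc[5]=?,scc[6]=0,scc[7]=?,scc[8]=?)
step 3: low=(low[0]=0,low[1]=4,low[2]=2,low[3]=?,low[4]=?,low[5]=?,low[6]=1,low[7]=2,low[8]=3); scc=(scc[0]=?,scc[1]=?,scc[2]=?,scc[3]=?,scc[4]=?,scc[5]=?,scc[6]=0,scc[7]=?,scc[8]=?)
step 4: low=(low[0]=0,low[1]=4,low[2]=2,low[3]=?,low[4]=?,low[5]=?,low[6]=1,low[7]=2,low[8]=2); scc=(scc[0]=?,scc[1]=?,scc[2]=?,scc[3]=?,scc[4]=?,scc[5]=?,scc[6]=0,scc[7]=?,scc[8]=?)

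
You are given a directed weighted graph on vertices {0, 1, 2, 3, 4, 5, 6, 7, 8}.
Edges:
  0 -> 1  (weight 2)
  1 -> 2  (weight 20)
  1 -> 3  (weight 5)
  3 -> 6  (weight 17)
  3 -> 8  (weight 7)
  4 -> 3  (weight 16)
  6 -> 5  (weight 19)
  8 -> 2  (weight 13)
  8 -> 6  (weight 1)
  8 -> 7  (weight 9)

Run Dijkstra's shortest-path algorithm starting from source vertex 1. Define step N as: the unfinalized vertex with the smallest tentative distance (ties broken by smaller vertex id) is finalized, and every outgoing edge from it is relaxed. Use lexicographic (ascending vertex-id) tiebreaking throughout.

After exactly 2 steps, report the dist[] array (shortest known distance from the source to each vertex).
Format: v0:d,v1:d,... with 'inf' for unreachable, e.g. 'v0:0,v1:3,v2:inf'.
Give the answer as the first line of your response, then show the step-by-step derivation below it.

v0:inf,v1:0,v2:20,v3:5,v4:inf,v5:inf,v6:22,v7:inf,v8:12

step 1: dist = v0:inf,v1:0,v2:20,v3:5,v4:inf,v5:inf,v6:inf,v7:inf,v8:inf
step 2: dist = v0:inf,v1:0,v2:20,v3:5,v4:inf,v5:inf,v6:22,v7:inf,v8:12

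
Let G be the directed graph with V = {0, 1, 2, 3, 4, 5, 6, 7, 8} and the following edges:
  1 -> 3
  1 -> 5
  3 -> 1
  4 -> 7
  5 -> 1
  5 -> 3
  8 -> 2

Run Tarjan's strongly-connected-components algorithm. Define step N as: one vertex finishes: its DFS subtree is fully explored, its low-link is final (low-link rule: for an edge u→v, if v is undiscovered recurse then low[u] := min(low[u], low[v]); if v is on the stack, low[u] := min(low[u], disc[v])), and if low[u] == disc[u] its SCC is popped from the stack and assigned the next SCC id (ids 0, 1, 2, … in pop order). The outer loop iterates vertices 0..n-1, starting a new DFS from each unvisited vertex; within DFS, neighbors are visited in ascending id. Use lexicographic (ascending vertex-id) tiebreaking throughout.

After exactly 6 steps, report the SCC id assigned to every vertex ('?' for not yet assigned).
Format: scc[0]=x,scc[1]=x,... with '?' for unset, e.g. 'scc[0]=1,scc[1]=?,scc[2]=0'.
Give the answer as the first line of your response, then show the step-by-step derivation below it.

scc[0]=0,scc[1]=1,scc[2]=2,scc[3]=1,scc[4]=?,scc[5]=1,scc[6]=?,scc[7]=3,scc[8]=?

step 1: low=(low[0]=0,low[1]=?,low[2]=?,low[3]=?,low[4]=?,low[5]=?,low[6]=?,low[7]=?,low[8]=?); scc=(scc[0]=0,scc[1]=?,scc[2]=?,scc[3]=?,scc[4]=?,scc[5]=?,scc[6]=?,scc[7]=?,scc[8]=?)
step 2: low=(low[0]=0,low[1]=1,low[2]=?,low[3]=1,low[4]=?,low[5]=?,low[6]=?,low[7]=?,low[8]=?); scc=(scc[0]=0,scc[1]=?,scc[2]=?,scc[3]=?,scc[4]=?,scc[5]=?,scc[6]=?,scc[7]=?,scc[8]=?)
step 3: low=(low[0]=0,low[1]=1,low[2]=?,low[3]=1,low[4]=?,low[5]=1,low[6]=?,low[7]=?,low[8]=?); scc=(scc[0]=0,scc[1]=?,scc[2]=?,scc[3]=?,scc[4]=?,scc[5]=?,scc[6]=?,scc[7]=?,scc[8]=?)
step 4: low=(low[0]=0,low[1]=1,low[2]=?,low[3]=1,low[4]=?,low[5]=1,low[6]=?,low[7]=?,low[8]=?); scc=(scc[0]=0,scc[1]=1,scc[2]=?,scc[3]=1,scc[4]=?,scc[5]=1,scc[6]=?,scc[7]=?,scc[8]=?)
step 5: low=(low[0]=0,low[1]=1,low[2]=4,low[3]=1,low[4]=?,low[5]=1,low[6]=?,low[7]=?,low[8]=?); scc=(scc[0]=0,scc[1]=1,scc[2]=2,scc[3]=1,scc[4]=?,scc[5]=1,scc[6]=?,scc[7]=?,scc[8]=?)
step 6: low=(low[0]=0,low[1]=1,low[2]=4,low[3]=1,low[4]=5,low[5]=1,low[6]=?,low[7]=6,low[8]=?); scc=(scc[0]=0,scc[1]=1,scc[2]=2,scc[3]=1,scc[4]=?,scc[5]=1,scc[6]=?,scc[7]=3,scc[8]=?)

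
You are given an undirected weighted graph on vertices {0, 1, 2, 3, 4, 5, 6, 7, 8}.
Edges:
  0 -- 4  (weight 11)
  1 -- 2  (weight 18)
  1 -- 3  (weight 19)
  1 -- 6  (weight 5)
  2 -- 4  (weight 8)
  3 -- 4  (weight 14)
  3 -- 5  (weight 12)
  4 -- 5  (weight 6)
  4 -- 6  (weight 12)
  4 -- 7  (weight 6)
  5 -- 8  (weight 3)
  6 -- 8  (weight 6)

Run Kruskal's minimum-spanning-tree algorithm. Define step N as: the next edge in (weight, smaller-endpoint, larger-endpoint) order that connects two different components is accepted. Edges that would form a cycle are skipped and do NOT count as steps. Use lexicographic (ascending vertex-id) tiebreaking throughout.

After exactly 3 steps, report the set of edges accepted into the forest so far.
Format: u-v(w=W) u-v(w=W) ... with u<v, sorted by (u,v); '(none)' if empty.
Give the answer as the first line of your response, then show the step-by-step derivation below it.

1-6(w=5) 4-5(w=6) 5-8(w=3)

step 1: add edge 5-8 (w=3); MST = {5-8(w=3)}
step 2: add edge 1-6 (w=5); MST = {1-6(w=5) 5-8(w=3)}
step 3: add edge 4-5 (w=6); MST = {1-6(w=5) 4-5(w=6) 5-8(w=3)}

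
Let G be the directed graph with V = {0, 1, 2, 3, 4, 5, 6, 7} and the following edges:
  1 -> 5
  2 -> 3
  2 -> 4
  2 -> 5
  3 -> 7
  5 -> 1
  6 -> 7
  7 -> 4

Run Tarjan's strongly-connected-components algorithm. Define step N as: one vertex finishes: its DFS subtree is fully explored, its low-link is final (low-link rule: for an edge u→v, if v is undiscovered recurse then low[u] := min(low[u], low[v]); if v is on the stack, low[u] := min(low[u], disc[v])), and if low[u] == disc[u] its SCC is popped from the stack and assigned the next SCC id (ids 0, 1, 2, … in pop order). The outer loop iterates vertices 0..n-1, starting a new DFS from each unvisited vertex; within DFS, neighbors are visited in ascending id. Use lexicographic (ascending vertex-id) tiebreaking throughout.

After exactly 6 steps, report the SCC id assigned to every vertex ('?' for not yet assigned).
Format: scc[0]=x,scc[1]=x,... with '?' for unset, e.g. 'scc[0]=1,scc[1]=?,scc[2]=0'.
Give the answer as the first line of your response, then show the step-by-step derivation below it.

scc[0]=0,scc[1]=1,scc[2]=?,scc[3]=4,scc[4]=2,scc[5]=1,scc[6]=?,scc[7]=3

step 1: low=(low[0]=0,low[1]=?,low[2]=?,low[3]=?,low[4]=?,low[5]=?,low[6]=?,low[7]=?); scc=(scc[0]=0,scc[1]=?,scc[2]=?,scc[3]=?,scc[4]=?,scc[5]=?,scc[6]=?,scc[7]=?)
step 2: low=(low[0]=0,low[1]=1,low[2]=?,low[3]=?,low[4]=?,low[5]=1,low[6]=?,low[7]=?); scc=(scc[0]=0,scc[1]=?,scc[2]=?,scc[3]=?,scc[4]=?,scc[5]=?,scc[6]=?,scc[7]=?)
step 3: low=(low[0]=0,low[1]=1,low[2]=?,low[3]=?,low[4]=?,low[5]=1,low[6]=?,low[7]=?); scc=(scc[0]=0,scc[1]=1,scc[2]=?,scc[3]=?,scc[4]=?,scc[5]=1,scc[6]=?,scc[7]=?)
step 4: low=(low[0]=0,low[1]=1,low[2]=3,low[3]=4,low[4]=6,low[5]=1,low[6]=?,low[7]=5); scc=(scc[0]=0,scc[1]=1,scc[2]=?,scc[3]=?,scc[4]=2,scc[5]=1,scc[6]=?,scc[7]=?)
step 5: low=(low[0]=0,low[1]=1,low[2]=3,low[3]=4,low[4]=6,low[5]=1,low[6]=?,low[7]=5); scc=(scc[0]=0,scc[1]=1,scc[2]=?,scc[3]=?,scc[4]=2,scc[5]=1,scc[6]=?,scc[7]=3)
step 6: low=(low[0]=0,low[1]=1,low[2]=3,low[3]=4,low[4]=6,low[5]=1,low[6]=?,low[7]=5); scc=(scc[0]=0,scc[1]=1,scc[2]=?,scc[3]=4,scc[4]=2,scc[5]=1,scc[6]=?,scc[7]=3)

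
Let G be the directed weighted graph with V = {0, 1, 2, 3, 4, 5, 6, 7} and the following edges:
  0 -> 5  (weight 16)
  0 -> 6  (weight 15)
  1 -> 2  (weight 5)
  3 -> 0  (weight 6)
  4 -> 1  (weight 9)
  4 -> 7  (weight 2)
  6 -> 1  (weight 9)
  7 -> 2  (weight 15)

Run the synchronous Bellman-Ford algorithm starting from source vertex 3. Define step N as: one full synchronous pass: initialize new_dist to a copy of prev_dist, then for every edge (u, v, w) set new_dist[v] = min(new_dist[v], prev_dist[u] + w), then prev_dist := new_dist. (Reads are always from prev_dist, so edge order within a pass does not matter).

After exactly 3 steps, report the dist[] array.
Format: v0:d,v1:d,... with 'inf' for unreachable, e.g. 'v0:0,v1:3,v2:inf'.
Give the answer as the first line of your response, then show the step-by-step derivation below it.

v0:6,v1:30,v2:inf,v3:0,v4:inf,v5:22,v6:21,v7:inf

step 1: dist = v0:6,v1:inf,v2:inf,v3:0,v4:inf,v5:inf,v6:inf,v7:inf
step 2: dist = v0:6,v1:inf,v2:inf,v3:0,v4:inf,v5:22,v6:21,v7:inf
step 3: dist = v0:6,v1:30,v2:inf,v3:0,v4:inf,v5:22,v6:21,v7:inf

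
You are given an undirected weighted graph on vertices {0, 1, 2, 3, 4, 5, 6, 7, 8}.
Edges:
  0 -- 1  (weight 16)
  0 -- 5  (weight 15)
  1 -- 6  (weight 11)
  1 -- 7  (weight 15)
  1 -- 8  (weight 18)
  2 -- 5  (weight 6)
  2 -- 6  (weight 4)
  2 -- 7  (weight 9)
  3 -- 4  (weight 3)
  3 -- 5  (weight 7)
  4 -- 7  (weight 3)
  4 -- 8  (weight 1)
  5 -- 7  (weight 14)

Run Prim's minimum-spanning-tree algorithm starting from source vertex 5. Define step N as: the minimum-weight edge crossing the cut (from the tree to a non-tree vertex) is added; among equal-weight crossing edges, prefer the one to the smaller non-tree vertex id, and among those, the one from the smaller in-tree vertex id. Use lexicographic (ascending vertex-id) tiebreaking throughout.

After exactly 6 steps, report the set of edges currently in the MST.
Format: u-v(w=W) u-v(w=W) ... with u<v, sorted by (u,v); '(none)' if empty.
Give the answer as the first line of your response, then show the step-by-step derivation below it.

2-5(w=6) 2-6(w=4) 3-4(w=3) 3-5(w=7) 4-7(w=3) 4-8(w=1)

step 1: add edge 2-5 (w=6); MST = {2-5(w=6)}
step 2: add edge 2-6 (w=4); MST = {2-5(w=6) 2-6(w=4)}
step 3: add edge 3-5 (w=7); MST = {2-5(w=6) 2-6(w=4) 3-5(w=7)}
step 4: add edge 3-4 (w=3); MST = {2-5(w=6) 2-6(w=4) 3-4(w=3) 3-5(w=7)}
step 5: add edge 4-8 (w=1); MST = {2-5(w=6) 2-6(w=4) 3-4(w=3) 3-5(w=7) 4-8(w=1)}
step 6: add edge 4-7 (w=3); MST = {2-5(w=6) 2-6(w=4) 3-4(w=3) 3-5(w=7) 4-7(w=3) 4-8(w=1)}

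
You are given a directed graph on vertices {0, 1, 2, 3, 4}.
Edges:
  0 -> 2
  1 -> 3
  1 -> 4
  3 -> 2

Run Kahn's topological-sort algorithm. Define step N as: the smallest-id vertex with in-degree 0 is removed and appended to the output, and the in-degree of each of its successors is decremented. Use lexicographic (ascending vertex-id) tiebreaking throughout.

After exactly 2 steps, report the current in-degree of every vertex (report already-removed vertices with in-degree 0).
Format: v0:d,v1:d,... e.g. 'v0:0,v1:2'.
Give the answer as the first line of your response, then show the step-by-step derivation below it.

v0:0,v1:0,v2:1,v3:0,v4:0

step 1: output 0; order=[0]; indeg=(0,0,1,1,1)
step 2: output 1; order=[0,1]; indeg=(0,0,1,0,0)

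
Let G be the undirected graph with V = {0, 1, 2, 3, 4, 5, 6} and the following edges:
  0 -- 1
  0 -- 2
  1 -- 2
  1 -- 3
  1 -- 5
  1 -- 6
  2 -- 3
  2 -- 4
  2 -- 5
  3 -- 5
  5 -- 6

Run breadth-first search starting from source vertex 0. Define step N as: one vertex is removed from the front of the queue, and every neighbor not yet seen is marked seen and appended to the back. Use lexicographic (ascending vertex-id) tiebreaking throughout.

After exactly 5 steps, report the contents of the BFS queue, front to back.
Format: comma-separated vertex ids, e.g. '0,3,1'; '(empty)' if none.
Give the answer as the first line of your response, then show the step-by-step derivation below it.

6,4

step 1: dequeue 0; queue=[1,2]; order=0
step 2: dequeue 1; queue=[2,3,5,6]; order=0,1
step 3: dequeue 2; queue=[3,5,6,4]; order=0,1,2
step 4: dequeue 3; queue=[5,6,4]; order=0,1,2,3
step 5: dequeue 5; queue=[6,4]; order=0,1,2,3,5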